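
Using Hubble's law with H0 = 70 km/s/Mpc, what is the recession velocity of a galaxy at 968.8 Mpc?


v = H0 * d = 70 * 968.8 = 67816.0

67816.0 km/s


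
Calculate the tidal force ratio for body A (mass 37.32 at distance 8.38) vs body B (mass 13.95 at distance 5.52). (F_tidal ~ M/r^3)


Ratio = (M1/r1^3) / (M2/r2^3) = (37.32/8.38^3) / (13.95/5.52^3) = 0.7646

0.7646


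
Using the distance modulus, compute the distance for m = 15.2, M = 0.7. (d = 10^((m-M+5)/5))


d = 10^((m - M + 5)/5) = 10^((15.2 - 0.7 + 5)/5) = 7943.2823

7943.2823 pc


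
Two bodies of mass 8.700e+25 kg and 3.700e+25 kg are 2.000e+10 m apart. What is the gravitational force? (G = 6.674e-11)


F = G*m1*m2/r^2 = 6.674e-11 * 8.700e+25 * 3.700e+25 / (2.000e+10)^2 = 6.674e-11 * 3.219e+51 / 4.000e+20 = 5.371e+20

5.371e+20 N


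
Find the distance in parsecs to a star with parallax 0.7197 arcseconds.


d = 1/p = 1/0.7197 = 1.3895

1.3895 pc


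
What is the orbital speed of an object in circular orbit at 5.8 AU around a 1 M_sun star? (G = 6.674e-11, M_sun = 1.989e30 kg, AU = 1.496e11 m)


v = sqrt(GM/r) = sqrt(6.674e-11 * 1.989e+30 / 8.677e+11) = 12368.8892

12368.8892 m/s


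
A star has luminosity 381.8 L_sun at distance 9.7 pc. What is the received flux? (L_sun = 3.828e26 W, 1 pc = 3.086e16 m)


F = L / (4*pi*d^2) = 1.462e+29 / (4*pi*(2.993e+17)^2) = 1.298e-07

1.298e-07 W/m^2


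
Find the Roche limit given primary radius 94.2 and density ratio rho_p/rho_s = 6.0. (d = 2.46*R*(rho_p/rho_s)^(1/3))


d_Roche = 2.46 * 94.2 * 6.0^(1/3) = 421.085

421.085


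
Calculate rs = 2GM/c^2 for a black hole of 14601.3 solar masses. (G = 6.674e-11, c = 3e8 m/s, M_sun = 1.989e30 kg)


M = 14601.3 * 1.989e30 kg = 2.90419857e+34 kg. rs = 2GM/c^2 = 2 * 6.674e-11 * 2.90419857e+34 / (3e8)^2 = 4.307e+07

4.307e+07 m


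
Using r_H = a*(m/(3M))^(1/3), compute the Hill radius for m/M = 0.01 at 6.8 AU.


r_H = a * (m/3M)^(1/3) = 6.8 * (0.01/3)^(1/3) = 1.0158

1.0158 AU


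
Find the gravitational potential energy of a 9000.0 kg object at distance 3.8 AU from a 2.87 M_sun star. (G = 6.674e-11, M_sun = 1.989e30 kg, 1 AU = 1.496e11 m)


M = 2.87 * 1.989e30 kg = 5.70843e+30 kg; r = 3.8 AU * 1.496e11 m/AU = 5.6848e+11 m. U = -GM*m/r = -(6.674e-11 * 5.70843e+30 * 9000.0) / 5.6848e+11 = -6.032e+12

-6.032e+12 J


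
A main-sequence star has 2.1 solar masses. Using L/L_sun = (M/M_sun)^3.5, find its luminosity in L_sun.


L/L_sun = (M/M_sun)^3.5 = 2.1^3.5 = 13.4205

13.4205 L_sun


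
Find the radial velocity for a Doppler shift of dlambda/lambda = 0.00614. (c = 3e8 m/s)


v = (dlambda/lambda) * c = 0.00614 * 3e8 = 1.842e+06

1.842e+06 m/s


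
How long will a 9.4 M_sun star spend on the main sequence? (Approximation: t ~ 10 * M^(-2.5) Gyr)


t = 10 * M^(-2.5) = 10 * 9.4^(-2.5) = 0.0369

0.0369 Gyr


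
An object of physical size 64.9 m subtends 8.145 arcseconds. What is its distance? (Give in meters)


D = size / theta_rad, theta_rad = 8.145 * pi/(180*3600) = 3.949e-05, D = 1.644e+06

1.644e+06 m


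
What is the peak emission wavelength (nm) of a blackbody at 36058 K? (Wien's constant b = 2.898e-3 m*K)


lam_max = b / T = 2.898e-3 / 36058 = 8.037e-08 m = 80.3705 nm

80.3705 nm


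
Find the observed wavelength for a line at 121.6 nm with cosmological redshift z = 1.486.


lam_obs = lam_emit * (1 + z) = 121.6 * (1 + 1.486) = 302.2976

302.2976 nm


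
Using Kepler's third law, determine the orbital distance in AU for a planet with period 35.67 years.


a = P^(2/3) = 35.67^(2/3) = 10.836

10.836 AU


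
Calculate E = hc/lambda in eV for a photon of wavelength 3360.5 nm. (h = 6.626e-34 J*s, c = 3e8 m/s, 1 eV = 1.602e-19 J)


E = hc/lambda = 6.626e-34 * 3e8 / 3.361e-06 = 5.915e-20 J = 0.3692 eV

0.3692 eV


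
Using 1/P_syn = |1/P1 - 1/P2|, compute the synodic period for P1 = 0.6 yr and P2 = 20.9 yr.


1/P_syn = |1/P1 - 1/P2| = |1/0.6 - 1/20.9| => P_syn = 0.6177

0.6177 years


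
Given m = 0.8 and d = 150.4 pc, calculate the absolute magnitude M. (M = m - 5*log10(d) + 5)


M = m - 5*log10(d) + 5 = 0.8 - 5*log10(150.4) + 5 = -5.0862

-5.0862


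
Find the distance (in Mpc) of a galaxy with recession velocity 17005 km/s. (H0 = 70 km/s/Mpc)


d = v / H0 = 17005 / 70 = 242.9286

242.9286 Mpc


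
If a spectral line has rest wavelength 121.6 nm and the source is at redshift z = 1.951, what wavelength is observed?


lam_obs = lam_emit * (1 + z) = 121.6 * (1 + 1.951) = 358.8416

358.8416 nm


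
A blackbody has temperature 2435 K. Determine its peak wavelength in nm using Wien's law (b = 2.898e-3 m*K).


lam_max = b / T = 2.898e-3 / 2435 = 1.190e-06 m = 1190.1437 nm

1190.1437 nm


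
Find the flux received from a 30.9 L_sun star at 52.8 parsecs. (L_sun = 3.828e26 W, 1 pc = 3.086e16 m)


F = L / (4*pi*d^2) = 1.183e+28 / (4*pi*(1.629e+18)^2) = 3.545e-10

3.545e-10 W/m^2


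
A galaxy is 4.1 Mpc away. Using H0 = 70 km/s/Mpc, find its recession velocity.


v = H0 * d = 70 * 4.1 = 287.0

287.0 km/s


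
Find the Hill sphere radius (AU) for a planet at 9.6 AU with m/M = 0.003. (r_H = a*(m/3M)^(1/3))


r_H = a * (m/3M)^(1/3) = 9.6 * (0.003/3)^(1/3) = 0.96

0.96 AU


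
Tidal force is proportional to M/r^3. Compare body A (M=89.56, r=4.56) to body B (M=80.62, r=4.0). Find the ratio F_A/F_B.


Ratio = (M1/r1^3) / (M2/r2^3) = (89.56/4.56^3) / (80.62/4.0^3) = 0.7498

0.7498


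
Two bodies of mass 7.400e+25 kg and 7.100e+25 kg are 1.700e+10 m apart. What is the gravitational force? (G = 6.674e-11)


F = G*m1*m2/r^2 = 6.674e-11 * 7.400e+25 * 7.100e+25 / (1.700e+10)^2 = 6.674e-11 * 5.254e+51 / 2.890e+20 = 1.213e+21

1.213e+21 N


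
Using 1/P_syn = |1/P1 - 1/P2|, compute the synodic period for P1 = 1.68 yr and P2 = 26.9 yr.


1/P_syn = |1/P1 - 1/P2| = |1/1.68 - 1/26.9| => P_syn = 1.7919

1.7919 years


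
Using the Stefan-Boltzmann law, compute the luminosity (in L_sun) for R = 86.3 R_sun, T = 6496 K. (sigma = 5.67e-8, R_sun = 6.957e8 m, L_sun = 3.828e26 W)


R = 86.3 * 6.957e8 m = 6.003891e+10 m. L = 4*pi*R^2*sigma*T^4 = 4*pi*(6.003891e+10)^2 * 5.67e-8 * 6496^4 = 4.573435789e+30 W. L/L_sun = 4.573435789e+30 / 3.828e26 = 11947.3244

11947.3244 L_sun


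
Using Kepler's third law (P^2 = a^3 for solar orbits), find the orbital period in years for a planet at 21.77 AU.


P = a^(3/2) = 21.77^1.5 = 101.5752

101.5752 years


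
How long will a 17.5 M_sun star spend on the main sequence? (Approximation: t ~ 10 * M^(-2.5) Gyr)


t = 10 * M^(-2.5) = 10 * 17.5^(-2.5) = 0.0078

0.0078 Gyr


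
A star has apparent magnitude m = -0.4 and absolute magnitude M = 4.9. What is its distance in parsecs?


d = 10^((m - M + 5)/5) = 10^((-0.4 - 4.9 + 5)/5) = 0.871

0.871 pc


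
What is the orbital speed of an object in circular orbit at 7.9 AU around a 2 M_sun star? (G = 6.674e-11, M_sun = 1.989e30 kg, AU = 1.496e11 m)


v = sqrt(GM/r) = sqrt(6.674e-11 * 3.978e+30 / 1.182e+12) = 14988.085

14988.085 m/s


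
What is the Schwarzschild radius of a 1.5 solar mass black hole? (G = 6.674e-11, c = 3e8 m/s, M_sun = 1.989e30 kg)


M = 1.5 * 1.989e30 kg = 2.9835e+30 kg. rs = 2GM/c^2 = 2 * 6.674e-11 * 2.9835e+30 / (3e8)^2 = 4424.862

4424.862 m


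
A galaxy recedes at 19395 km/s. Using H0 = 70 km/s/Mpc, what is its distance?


d = v / H0 = 19395 / 70 = 277.0714

277.0714 Mpc


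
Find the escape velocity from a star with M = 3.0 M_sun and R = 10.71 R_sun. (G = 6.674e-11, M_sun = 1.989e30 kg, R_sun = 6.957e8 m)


M = 3.0 * 1.989e30 kg = 5.967e+30 kg; R = 10.71 * 6.957e8 m = 7.450947e+09 m. v_esc = sqrt(2GM/R) = sqrt(2 * 6.674e-11 * 5.967e+30 / 7.450947e+09) = 326949.2766

326949.2766 m/s


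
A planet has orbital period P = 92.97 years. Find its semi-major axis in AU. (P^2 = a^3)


a = P^(2/3) = 92.97^(2/3) = 20.5224

20.5224 AU


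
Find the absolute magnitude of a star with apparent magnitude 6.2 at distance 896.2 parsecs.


M = m - 5*log10(d) + 5 = 6.2 - 5*log10(896.2) + 5 = -3.562

-3.562


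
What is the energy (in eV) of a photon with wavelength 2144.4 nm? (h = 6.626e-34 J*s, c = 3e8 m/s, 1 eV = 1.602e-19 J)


E = hc/lambda = 6.626e-34 * 3e8 / 2.144e-06 = 9.270e-20 J = 0.5786 eV

0.5786 eV


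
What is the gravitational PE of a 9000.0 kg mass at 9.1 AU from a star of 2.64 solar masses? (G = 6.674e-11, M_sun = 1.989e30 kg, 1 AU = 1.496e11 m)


M = 2.64 * 1.989e30 kg = 5.25096e+30 kg; r = 9.1 AU * 1.496e11 m/AU = 1.36136e+12 m. U = -GM*m/r = -(6.674e-11 * 5.25096e+30 * 9000.0) / 1.36136e+12 = -2.317e+12

-2.317e+12 J


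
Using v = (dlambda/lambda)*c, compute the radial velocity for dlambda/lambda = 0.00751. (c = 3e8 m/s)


v = (dlambda/lambda) * c = 0.00751 * 3e8 = 2.253e+06

2.253e+06 m/s


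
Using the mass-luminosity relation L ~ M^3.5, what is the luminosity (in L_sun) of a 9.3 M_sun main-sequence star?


L/L_sun = (M/M_sun)^3.5 = 9.3^3.5 = 2452.9592

2452.9592 L_sun


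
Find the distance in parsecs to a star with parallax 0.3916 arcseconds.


d = 1/p = 1/0.3916 = 2.5536

2.5536 pc


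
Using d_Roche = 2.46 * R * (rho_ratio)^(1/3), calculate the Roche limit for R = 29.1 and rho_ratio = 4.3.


d_Roche = 2.46 * 29.1 * 4.3^(1/3) = 116.4084

116.4084


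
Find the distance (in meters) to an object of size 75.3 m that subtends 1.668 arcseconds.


D = size / theta_rad, theta_rad = 1.668 * pi/(180*3600) = 8.087e-06, D = 9.312e+06

9.312e+06 m


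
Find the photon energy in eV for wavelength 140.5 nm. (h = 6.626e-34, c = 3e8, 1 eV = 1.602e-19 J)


E = hc/lambda = 6.626e-34 * 3e8 / 1.405e-07 = 1.415e-18 J = 8.8315 eV

8.8315 eV


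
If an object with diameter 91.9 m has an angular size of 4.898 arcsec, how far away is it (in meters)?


D = size / theta_rad, theta_rad = 4.898 * pi/(180*3600) = 2.375e-05, D = 3.870e+06

3.870e+06 m


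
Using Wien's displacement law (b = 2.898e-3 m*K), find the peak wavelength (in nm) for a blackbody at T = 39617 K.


lam_max = b / T = 2.898e-3 / 39617 = 7.315e-08 m = 73.1504 nm

73.1504 nm


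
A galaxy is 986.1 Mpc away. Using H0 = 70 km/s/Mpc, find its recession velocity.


v = H0 * d = 70 * 986.1 = 69027.0

69027.0 km/s


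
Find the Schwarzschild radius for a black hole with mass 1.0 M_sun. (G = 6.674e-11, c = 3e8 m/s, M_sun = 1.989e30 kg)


M = 1.0 * 1.989e30 kg = 1.989e+30 kg. rs = 2GM/c^2 = 2 * 6.674e-11 * 1.989e+30 / (3e8)^2 = 2949.908

2949.908 m


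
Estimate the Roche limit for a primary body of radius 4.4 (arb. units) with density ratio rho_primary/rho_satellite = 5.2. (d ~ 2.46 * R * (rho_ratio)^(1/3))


d_Roche = 2.46 * 4.4 * 5.2^(1/3) = 18.7523

18.7523


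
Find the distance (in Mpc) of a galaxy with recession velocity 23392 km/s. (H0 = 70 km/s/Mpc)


d = v / H0 = 23392 / 70 = 334.1714

334.1714 Mpc


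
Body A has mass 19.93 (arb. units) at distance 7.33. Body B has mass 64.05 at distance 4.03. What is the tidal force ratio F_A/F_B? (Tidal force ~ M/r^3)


Ratio = (M1/r1^3) / (M2/r2^3) = (19.93/7.33^3) / (64.05/4.03^3) = 0.0517

0.0517


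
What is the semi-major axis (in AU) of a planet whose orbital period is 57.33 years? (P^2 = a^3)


a = P^(2/3) = 57.33^(2/3) = 14.8681

14.8681 AU


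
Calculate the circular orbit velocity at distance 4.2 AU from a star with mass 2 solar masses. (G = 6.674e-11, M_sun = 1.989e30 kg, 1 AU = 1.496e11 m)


v = sqrt(GM/r) = sqrt(6.674e-11 * 3.978e+30 / 6.283e+11) = 20555.8315

20555.8315 m/s


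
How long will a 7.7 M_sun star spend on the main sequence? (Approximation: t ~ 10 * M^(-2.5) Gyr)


t = 10 * M^(-2.5) = 10 * 7.7^(-2.5) = 0.0608

0.0608 Gyr


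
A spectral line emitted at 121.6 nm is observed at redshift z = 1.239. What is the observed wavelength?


lam_obs = lam_emit * (1 + z) = 121.6 * (1 + 1.239) = 272.2624

272.2624 nm


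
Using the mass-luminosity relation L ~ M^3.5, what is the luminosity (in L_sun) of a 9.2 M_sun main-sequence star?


L/L_sun = (M/M_sun)^3.5 = 9.2^3.5 = 2361.8776

2361.8776 L_sun


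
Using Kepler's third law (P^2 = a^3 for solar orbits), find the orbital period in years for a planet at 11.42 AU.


P = a^(3/2) = 11.42^1.5 = 38.5922

38.5922 years


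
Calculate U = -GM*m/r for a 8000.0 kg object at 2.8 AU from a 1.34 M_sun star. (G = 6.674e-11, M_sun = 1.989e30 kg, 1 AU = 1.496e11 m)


M = 1.34 * 1.989e30 kg = 2.66526e+30 kg; r = 2.8 AU * 1.496e11 m/AU = 4.1888e+11 m. U = -GM*m/r = -(6.674e-11 * 2.66526e+30 * 8000.0) / 4.1888e+11 = -3.397e+12

-3.397e+12 J


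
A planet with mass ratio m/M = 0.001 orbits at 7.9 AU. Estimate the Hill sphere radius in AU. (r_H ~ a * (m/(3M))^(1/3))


r_H = a * (m/3M)^(1/3) = 7.9 * (0.001/3)^(1/3) = 0.5478

0.5478 AU


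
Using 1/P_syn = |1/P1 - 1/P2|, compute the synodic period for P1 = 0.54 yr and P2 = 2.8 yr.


1/P_syn = |1/P1 - 1/P2| = |1/0.54 - 1/2.8| => P_syn = 0.669

0.669 years


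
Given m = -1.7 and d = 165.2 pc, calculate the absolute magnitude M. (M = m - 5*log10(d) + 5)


M = m - 5*log10(d) + 5 = -1.7 - 5*log10(165.2) + 5 = -7.7901

-7.7901


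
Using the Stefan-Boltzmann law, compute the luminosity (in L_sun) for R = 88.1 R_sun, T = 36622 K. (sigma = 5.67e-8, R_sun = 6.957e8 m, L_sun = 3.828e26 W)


R = 88.1 * 6.957e8 m = 6.129117e+10 m. L = 4*pi*R^2*sigma*T^4 = 4*pi*(6.129117e+10)^2 * 5.67e-8 * 36622^4 = 4.814564172e+33 W. L/L_sun = 4.814564172e+33 / 3.828e26 = 1.258e+07

1.258e+07 L_sun


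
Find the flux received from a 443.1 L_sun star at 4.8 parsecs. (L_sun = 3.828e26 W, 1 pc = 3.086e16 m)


F = L / (4*pi*d^2) = 1.696e+29 / (4*pi*(1.481e+17)^2) = 6.152e-07

6.152e-07 W/m^2


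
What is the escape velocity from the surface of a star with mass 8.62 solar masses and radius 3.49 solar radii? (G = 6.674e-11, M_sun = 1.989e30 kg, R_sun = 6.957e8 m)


M = 8.62 * 1.989e30 kg = 1.714518e+31 kg; R = 3.49 * 6.957e8 m = 2.427993e+09 m. v_esc = sqrt(2GM/R) = sqrt(2 * 6.674e-11 * 1.714518e+31 / 2.427993e+09) = 970857.3175

970857.3175 m/s


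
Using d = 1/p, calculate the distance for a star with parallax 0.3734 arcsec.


d = 1/p = 1/0.3734 = 2.6781

2.6781 pc


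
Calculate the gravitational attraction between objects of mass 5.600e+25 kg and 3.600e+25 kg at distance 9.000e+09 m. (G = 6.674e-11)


F = G*m1*m2/r^2 = 6.674e-11 * 5.600e+25 * 3.600e+25 / (9.000e+09)^2 = 6.674e-11 * 2.016e+51 / 8.100e+19 = 1.661e+21

1.661e+21 N


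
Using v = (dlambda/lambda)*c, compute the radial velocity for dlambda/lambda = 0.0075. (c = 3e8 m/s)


v = (dlambda/lambda) * c = 0.0075 * 3e8 = 2.250e+06

2.250e+06 m/s


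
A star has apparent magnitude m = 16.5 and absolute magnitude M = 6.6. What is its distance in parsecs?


d = 10^((m - M + 5)/5) = 10^((16.5 - 6.6 + 5)/5) = 954.9926

954.9926 pc


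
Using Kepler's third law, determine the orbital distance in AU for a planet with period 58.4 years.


a = P^(2/3) = 58.4^(2/3) = 15.0525

15.0525 AU


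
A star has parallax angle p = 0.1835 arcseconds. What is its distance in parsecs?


d = 1/p = 1/0.1835 = 5.4496

5.4496 pc


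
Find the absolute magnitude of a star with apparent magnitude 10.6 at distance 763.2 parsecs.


M = m - 5*log10(d) + 5 = 10.6 - 5*log10(763.2) + 5 = 1.1868

1.1868


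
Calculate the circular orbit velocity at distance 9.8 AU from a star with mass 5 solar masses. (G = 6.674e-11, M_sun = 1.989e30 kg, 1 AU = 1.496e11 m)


v = sqrt(GM/r) = sqrt(6.674e-11 * 9.945e+30 / 1.466e+12) = 21277.307

21277.307 m/s


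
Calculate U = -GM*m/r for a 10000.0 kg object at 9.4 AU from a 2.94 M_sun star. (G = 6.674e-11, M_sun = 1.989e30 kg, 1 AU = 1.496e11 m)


M = 2.94 * 1.989e30 kg = 5.84766e+30 kg; r = 9.4 AU * 1.496e11 m/AU = 1.40624e+12 m. U = -GM*m/r = -(6.674e-11 * 5.84766e+30 * 10000.0) / 1.40624e+12 = -2.775e+12

-2.775e+12 J


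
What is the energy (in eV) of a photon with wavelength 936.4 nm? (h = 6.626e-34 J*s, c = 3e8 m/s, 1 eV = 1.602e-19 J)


E = hc/lambda = 6.626e-34 * 3e8 / 9.364e-07 = 2.123e-19 J = 1.3251 eV

1.3251 eV


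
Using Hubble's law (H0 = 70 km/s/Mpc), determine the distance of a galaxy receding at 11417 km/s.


d = v / H0 = 11417 / 70 = 163.1

163.1 Mpc


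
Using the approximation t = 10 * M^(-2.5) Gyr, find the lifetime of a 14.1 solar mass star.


t = 10 * M^(-2.5) = 10 * 14.1^(-2.5) = 0.0134

0.0134 Gyr


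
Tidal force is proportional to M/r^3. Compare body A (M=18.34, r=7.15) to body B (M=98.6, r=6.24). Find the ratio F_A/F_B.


Ratio = (M1/r1^3) / (M2/r2^3) = (18.34/7.15^3) / (98.6/6.24^3) = 0.1236

0.1236


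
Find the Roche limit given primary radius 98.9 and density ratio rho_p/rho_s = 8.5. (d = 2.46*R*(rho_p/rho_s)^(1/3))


d_Roche = 2.46 * 98.9 * 8.5^(1/3) = 496.5211

496.5211


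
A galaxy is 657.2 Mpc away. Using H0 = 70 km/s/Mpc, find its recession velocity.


v = H0 * d = 70 * 657.2 = 46004.0

46004.0 km/s


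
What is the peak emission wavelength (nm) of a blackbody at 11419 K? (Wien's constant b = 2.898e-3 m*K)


lam_max = b / T = 2.898e-3 / 11419 = 2.538e-07 m = 253.7875 nm

253.7875 nm


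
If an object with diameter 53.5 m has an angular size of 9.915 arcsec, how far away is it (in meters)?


D = size / theta_rad, theta_rad = 9.915 * pi/(180*3600) = 4.807e-05, D = 1.113e+06

1.113e+06 m


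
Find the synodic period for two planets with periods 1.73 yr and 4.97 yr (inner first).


1/P_syn = |1/P1 - 1/P2| = |1/1.73 - 1/4.97| => P_syn = 2.6537

2.6537 years


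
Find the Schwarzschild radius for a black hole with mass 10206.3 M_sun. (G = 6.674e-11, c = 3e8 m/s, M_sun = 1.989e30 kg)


M = 10206.3 * 1.989e30 kg = 2.03003307e+34 kg. rs = 2GM/c^2 = 2 * 6.674e-11 * 2.03003307e+34 / (3e8)^2 = 3.011e+07

3.011e+07 m


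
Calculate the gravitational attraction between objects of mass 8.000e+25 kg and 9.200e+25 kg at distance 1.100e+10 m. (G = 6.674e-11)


F = G*m1*m2/r^2 = 6.674e-11 * 8.000e+25 * 9.200e+25 / (1.100e+10)^2 = 6.674e-11 * 7.360e+51 / 1.210e+20 = 4.060e+21

4.060e+21 N


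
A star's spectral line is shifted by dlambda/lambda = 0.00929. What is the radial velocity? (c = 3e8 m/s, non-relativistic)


v = (dlambda/lambda) * c = 0.00929 * 3e8 = 2.787e+06

2.787e+06 m/s


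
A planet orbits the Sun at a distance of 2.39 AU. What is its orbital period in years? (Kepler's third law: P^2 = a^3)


P = a^(3/2) = 2.39^1.5 = 3.6949

3.6949 years


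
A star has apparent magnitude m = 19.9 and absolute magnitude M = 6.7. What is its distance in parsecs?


d = 10^((m - M + 5)/5) = 10^((19.9 - 6.7 + 5)/5) = 4365.1583

4365.1583 pc


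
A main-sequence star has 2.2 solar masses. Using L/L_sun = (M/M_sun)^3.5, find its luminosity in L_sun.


L/L_sun = (M/M_sun)^3.5 = 2.2^3.5 = 15.7935

15.7935 L_sun


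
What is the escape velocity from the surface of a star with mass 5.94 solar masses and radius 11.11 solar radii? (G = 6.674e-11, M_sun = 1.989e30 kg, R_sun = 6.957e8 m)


M = 5.94 * 1.989e30 kg = 1.181466e+31 kg; R = 11.11 * 6.957e8 m = 7.729227e+09 m. v_esc = sqrt(2GM/R) = sqrt(2 * 6.674e-11 * 1.181466e+31 / 7.729227e+09) = 451700.615

451700.615 m/s


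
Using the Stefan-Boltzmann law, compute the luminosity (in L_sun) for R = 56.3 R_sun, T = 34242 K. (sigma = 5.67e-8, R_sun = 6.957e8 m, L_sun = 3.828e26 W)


R = 56.3 * 6.957e8 m = 3.916791e+10 m. L = 4*pi*R^2*sigma*T^4 = 4*pi*(3.916791e+10)^2 * 5.67e-8 * 34242^4 = 1.502762022e+33 W. L/L_sun = 1.502762022e+33 / 3.828e26 = 3.926e+06

3.926e+06 L_sun


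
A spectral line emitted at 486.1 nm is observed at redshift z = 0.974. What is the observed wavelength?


lam_obs = lam_emit * (1 + z) = 486.1 * (1 + 0.974) = 959.5614

959.5614 nm


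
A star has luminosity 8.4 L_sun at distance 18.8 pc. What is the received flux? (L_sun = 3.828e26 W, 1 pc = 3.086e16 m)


F = L / (4*pi*d^2) = 3.216e+27 / (4*pi*(5.802e+17)^2) = 7.602e-10

7.602e-10 W/m^2


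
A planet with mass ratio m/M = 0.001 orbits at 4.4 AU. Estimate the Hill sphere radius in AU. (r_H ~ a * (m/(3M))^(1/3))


r_H = a * (m/3M)^(1/3) = 4.4 * (0.001/3)^(1/3) = 0.3051

0.3051 AU


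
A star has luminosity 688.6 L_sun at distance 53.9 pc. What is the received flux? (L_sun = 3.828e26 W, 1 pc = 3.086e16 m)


F = L / (4*pi*d^2) = 2.636e+29 / (4*pi*(1.663e+18)^2) = 7.582e-09

7.582e-09 W/m^2


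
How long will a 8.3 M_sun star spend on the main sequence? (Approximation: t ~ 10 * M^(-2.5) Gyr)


t = 10 * M^(-2.5) = 10 * 8.3^(-2.5) = 0.0504

0.0504 Gyr


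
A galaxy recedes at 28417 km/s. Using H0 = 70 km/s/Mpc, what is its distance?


d = v / H0 = 28417 / 70 = 405.9571

405.9571 Mpc


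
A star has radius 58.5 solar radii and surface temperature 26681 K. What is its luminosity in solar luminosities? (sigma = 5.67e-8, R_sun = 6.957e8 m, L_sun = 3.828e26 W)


R = 58.5 * 6.957e8 m = 4.069845e+10 m. L = 4*pi*R^2*sigma*T^4 = 4*pi*(4.069845e+10)^2 * 5.67e-8 * 26681^4 = 5.980769613e+32 W. L/L_sun = 5.980769613e+32 / 3.828e26 = 1.562e+06

1.562e+06 L_sun


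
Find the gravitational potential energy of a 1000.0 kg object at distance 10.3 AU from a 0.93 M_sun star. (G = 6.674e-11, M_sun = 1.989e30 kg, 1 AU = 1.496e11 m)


M = 0.93 * 1.989e30 kg = 1.84977e+30 kg; r = 10.3 AU * 1.496e11 m/AU = 1.54088e+12 m. U = -GM*m/r = -(6.674e-11 * 1.84977e+30 * 1000.0) / 1.54088e+12 = -8.012e+10

-8.012e+10 J


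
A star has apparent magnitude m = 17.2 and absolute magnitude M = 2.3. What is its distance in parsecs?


d = 10^((m - M + 5)/5) = 10^((17.2 - 2.3 + 5)/5) = 9549.9259

9549.9259 pc


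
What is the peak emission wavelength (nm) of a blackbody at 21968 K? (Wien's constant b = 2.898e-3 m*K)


lam_max = b / T = 2.898e-3 / 21968 = 1.319e-07 m = 131.9192 nm

131.9192 nm


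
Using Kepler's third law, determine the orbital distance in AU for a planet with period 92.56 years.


a = P^(2/3) = 92.56^(2/3) = 20.462

20.462 AU


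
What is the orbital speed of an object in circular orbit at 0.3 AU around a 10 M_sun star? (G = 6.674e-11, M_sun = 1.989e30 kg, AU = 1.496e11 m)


v = sqrt(GM/r) = sqrt(6.674e-11 * 1.989e+31 / 4.488e+10) = 171982.4251

171982.4251 m/s


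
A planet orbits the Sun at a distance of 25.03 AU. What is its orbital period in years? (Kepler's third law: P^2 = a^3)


P = a^(3/2) = 25.03^1.5 = 125.2251

125.2251 years


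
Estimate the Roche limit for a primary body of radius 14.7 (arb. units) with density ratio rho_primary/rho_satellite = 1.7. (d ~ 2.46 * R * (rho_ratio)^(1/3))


d_Roche = 2.46 * 14.7 * 1.7^(1/3) = 43.1587

43.1587


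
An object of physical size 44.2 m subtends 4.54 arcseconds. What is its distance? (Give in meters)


D = size / theta_rad, theta_rad = 4.54 * pi/(180*3600) = 2.201e-05, D = 2.008e+06

2.008e+06 m


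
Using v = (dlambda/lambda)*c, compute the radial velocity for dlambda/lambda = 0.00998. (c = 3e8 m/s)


v = (dlambda/lambda) * c = 0.00998 * 3e8 = 2.994e+06

2.994e+06 m/s


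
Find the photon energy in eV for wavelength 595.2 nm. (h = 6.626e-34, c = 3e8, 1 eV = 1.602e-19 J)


E = hc/lambda = 6.626e-34 * 3e8 / 5.952e-07 = 3.340e-19 J = 2.0847 eV

2.0847 eV


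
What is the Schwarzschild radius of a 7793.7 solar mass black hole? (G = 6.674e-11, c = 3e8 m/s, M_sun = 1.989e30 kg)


M = 7793.7 * 1.989e30 kg = 1.55016693e+34 kg. rs = 2GM/c^2 = 2 * 6.674e-11 * 1.55016693e+34 / (3e8)^2 = 2.299e+07

2.299e+07 m


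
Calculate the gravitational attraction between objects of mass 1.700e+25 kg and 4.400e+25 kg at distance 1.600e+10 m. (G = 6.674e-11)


F = G*m1*m2/r^2 = 6.674e-11 * 1.700e+25 * 4.400e+25 / (1.600e+10)^2 = 6.674e-11 * 7.480e+50 / 2.560e+20 = 1.950e+20

1.950e+20 N


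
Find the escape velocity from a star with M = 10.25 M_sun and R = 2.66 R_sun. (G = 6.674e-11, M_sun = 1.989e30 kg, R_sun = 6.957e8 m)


M = 10.25 * 1.989e30 kg = 2.038725e+31 kg; R = 2.66 * 6.957e8 m = 1.850562e+09 m. v_esc = sqrt(2GM/R) = sqrt(2 * 6.674e-11 * 2.038725e+31 / 1.850562e+09) = 1.213e+06

1.213e+06 m/s


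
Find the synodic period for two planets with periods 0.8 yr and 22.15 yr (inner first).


1/P_syn = |1/P1 - 1/P2| = |1/0.8 - 1/22.15| => P_syn = 0.83

0.83 years


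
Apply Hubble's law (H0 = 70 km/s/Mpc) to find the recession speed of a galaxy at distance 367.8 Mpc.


v = H0 * d = 70 * 367.8 = 25746.0

25746.0 km/s


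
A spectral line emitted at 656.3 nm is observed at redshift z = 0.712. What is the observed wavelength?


lam_obs = lam_emit * (1 + z) = 656.3 * (1 + 0.712) = 1123.5856

1123.5856 nm


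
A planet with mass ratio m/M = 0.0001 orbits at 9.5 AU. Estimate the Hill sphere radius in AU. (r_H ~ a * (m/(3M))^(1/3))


r_H = a * (m/3M)^(1/3) = 9.5 * (0.0001/3)^(1/3) = 0.3057

0.3057 AU


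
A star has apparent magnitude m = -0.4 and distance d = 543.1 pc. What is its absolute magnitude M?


M = m - 5*log10(d) + 5 = -0.4 - 5*log10(543.1) + 5 = -9.0744

-9.0744


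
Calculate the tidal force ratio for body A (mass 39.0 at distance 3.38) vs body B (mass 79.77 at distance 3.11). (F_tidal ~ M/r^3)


Ratio = (M1/r1^3) / (M2/r2^3) = (39.0/3.38^3) / (79.77/3.11^3) = 0.3809

0.3809


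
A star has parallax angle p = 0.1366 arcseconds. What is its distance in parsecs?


d = 1/p = 1/0.1366 = 7.3206

7.3206 pc


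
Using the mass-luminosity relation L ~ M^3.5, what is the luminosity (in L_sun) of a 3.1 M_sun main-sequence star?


L/L_sun = (M/M_sun)^3.5 = 3.1^3.5 = 52.4525

52.4525 L_sun


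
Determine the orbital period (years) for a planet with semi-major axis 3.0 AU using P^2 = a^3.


P = a^(3/2) = 3.0^1.5 = 5.1962

5.1962 years


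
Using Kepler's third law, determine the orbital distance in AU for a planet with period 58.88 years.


a = P^(2/3) = 58.88^(2/3) = 15.1349

15.1349 AU


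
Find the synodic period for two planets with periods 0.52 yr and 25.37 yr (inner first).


1/P_syn = |1/P1 - 1/P2| = |1/0.52 - 1/25.37| => P_syn = 0.5309

0.5309 years


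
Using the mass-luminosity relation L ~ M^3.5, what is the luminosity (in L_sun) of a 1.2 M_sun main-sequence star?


L/L_sun = (M/M_sun)^3.5 = 1.2^3.5 = 1.8929

1.8929 L_sun


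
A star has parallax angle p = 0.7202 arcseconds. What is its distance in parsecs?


d = 1/p = 1/0.7202 = 1.3885

1.3885 pc


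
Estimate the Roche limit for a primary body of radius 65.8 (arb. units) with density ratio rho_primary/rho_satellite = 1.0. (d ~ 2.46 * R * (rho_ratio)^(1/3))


d_Roche = 2.46 * 65.8 * 1.0^(1/3) = 161.868

161.868


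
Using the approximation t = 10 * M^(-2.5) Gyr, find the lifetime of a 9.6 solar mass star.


t = 10 * M^(-2.5) = 10 * 9.6^(-2.5) = 0.035

0.035 Gyr


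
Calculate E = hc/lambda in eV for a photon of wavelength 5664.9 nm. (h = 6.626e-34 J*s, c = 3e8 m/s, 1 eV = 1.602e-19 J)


E = hc/lambda = 6.626e-34 * 3e8 / 5.665e-06 = 3.509e-20 J = 0.219 eV

0.219 eV


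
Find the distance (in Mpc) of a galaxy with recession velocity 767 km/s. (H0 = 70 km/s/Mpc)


d = v / H0 = 767 / 70 = 10.9571

10.9571 Mpc


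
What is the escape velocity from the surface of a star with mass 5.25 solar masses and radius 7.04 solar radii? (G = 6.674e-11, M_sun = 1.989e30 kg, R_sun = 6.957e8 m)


M = 5.25 * 1.989e30 kg = 1.044225e+31 kg; R = 7.04 * 6.957e8 m = 4.897728e+09 m. v_esc = sqrt(2GM/R) = sqrt(2 * 6.674e-11 * 1.044225e+31 / 4.897728e+09) = 533467.3091

533467.3091 m/s


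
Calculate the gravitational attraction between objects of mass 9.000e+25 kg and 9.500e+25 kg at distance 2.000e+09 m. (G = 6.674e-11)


F = G*m1*m2/r^2 = 6.674e-11 * 9.000e+25 * 9.500e+25 / (2.000e+09)^2 = 6.674e-11 * 8.550e+51 / 4.000e+18 = 1.427e+23

1.427e+23 N


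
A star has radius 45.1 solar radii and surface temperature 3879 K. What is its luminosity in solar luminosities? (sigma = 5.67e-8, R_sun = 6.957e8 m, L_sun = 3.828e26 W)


R = 45.1 * 6.957e8 m = 3.137607e+10 m. L = 4*pi*R^2*sigma*T^4 = 4*pi*(3.137607e+10)^2 * 5.67e-8 * 3879^4 = 1.588068136e+29 W. L/L_sun = 1.588068136e+29 / 3.828e26 = 414.8558

414.8558 L_sun


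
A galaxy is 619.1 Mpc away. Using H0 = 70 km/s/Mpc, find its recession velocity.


v = H0 * d = 70 * 619.1 = 43337.0

43337.0 km/s


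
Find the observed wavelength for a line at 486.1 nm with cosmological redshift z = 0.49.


lam_obs = lam_emit * (1 + z) = 486.1 * (1 + 0.49) = 724.289

724.289 nm


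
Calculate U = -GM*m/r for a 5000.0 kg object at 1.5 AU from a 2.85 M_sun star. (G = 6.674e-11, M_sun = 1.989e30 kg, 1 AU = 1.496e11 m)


M = 2.85 * 1.989e30 kg = 5.66865e+30 kg; r = 1.5 AU * 1.496e11 m/AU = 2.244e+11 m. U = -GM*m/r = -(6.674e-11 * 5.66865e+30 * 5000.0) / 2.244e+11 = -8.430e+12

-8.430e+12 J


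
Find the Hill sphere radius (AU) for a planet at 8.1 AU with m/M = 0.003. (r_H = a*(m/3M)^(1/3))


r_H = a * (m/3M)^(1/3) = 8.1 * (0.003/3)^(1/3) = 0.81

0.81 AU


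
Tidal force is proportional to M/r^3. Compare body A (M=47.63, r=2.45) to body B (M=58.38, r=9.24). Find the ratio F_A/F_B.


Ratio = (M1/r1^3) / (M2/r2^3) = (47.63/2.45^3) / (58.38/9.24^3) = 43.7657

43.7657


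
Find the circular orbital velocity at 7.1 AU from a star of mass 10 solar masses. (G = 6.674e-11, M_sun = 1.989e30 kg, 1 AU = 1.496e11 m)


v = sqrt(GM/r) = sqrt(6.674e-11 * 1.989e+31 / 1.062e+12) = 35352.1248

35352.1248 m/s


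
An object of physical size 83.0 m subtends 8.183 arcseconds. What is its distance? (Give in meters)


D = size / theta_rad, theta_rad = 8.183 * pi/(180*3600) = 3.967e-05, D = 2.092e+06

2.092e+06 m


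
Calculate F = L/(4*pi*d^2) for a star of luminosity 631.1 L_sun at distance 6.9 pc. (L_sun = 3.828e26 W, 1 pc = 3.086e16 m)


F = L / (4*pi*d^2) = 2.416e+29 / (4*pi*(2.129e+17)^2) = 4.240e-07

4.240e-07 W/m^2


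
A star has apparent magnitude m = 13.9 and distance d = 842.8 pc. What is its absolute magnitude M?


M = m - 5*log10(d) + 5 = 13.9 - 5*log10(842.8) + 5 = 4.2714

4.2714


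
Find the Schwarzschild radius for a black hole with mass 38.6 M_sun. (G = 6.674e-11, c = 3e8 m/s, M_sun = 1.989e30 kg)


M = 38.6 * 1.989e30 kg = 7.67754e+31 kg. rs = 2GM/c^2 = 2 * 6.674e-11 * 7.67754e+31 / (3e8)^2 = 113866.4488

113866.4488 m


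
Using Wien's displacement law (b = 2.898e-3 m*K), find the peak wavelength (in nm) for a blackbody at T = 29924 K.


lam_max = b / T = 2.898e-3 / 29924 = 9.685e-08 m = 96.8453 nm

96.8453 nm


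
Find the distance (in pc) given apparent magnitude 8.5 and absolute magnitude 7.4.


d = 10^((m - M + 5)/5) = 10^((8.5 - 7.4 + 5)/5) = 16.5959

16.5959 pc


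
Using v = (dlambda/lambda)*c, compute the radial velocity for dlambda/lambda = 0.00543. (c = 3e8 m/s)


v = (dlambda/lambda) * c = 0.00543 * 3e8 = 1.629e+06

1.629e+06 m/s


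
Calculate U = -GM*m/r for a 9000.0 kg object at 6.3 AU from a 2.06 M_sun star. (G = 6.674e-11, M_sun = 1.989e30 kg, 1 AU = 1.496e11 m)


M = 2.06 * 1.989e30 kg = 4.09734e+30 kg; r = 6.3 AU * 1.496e11 m/AU = 9.4248e+11 m. U = -GM*m/r = -(6.674e-11 * 4.09734e+30 * 9000.0) / 9.4248e+11 = -2.611e+12

-2.611e+12 J


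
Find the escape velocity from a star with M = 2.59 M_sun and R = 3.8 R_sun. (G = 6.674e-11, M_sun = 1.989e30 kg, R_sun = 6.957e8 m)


M = 2.59 * 1.989e30 kg = 5.15151e+30 kg; R = 3.8 * 6.957e8 m = 2.64366e+09 m. v_esc = sqrt(2GM/R) = sqrt(2 * 6.674e-11 * 5.15151e+30 / 2.64366e+09) = 510002.8143

510002.8143 m/s


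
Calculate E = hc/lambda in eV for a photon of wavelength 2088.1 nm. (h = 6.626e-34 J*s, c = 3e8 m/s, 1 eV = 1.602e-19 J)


E = hc/lambda = 6.626e-34 * 3e8 / 2.088e-06 = 9.520e-20 J = 0.5942 eV

0.5942 eV


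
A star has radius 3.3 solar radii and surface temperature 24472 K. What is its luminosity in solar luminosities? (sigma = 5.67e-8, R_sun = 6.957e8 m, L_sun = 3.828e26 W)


R = 3.3 * 6.957e8 m = 2.29581e+09 m. L = 4*pi*R^2*sigma*T^4 = 4*pi*(2.29581e+09)^2 * 5.67e-8 * 24472^4 = 1.346922678e+30 W. L/L_sun = 1.346922678e+30 / 3.828e26 = 3518.6068

3518.6068 L_sun


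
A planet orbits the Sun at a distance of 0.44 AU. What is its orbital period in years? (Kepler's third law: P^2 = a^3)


P = a^(3/2) = 0.44^1.5 = 0.2919

0.2919 years


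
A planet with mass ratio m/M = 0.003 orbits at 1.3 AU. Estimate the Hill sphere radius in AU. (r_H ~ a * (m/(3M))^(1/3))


r_H = a * (m/3M)^(1/3) = 1.3 * (0.003/3)^(1/3) = 0.13

0.13 AU


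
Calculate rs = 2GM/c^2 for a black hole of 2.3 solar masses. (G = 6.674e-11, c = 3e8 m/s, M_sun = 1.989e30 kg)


M = 2.3 * 1.989e30 kg = 4.5747e+30 kg. rs = 2GM/c^2 = 2 * 6.674e-11 * 4.5747e+30 / (3e8)^2 = 6784.7884

6784.7884 m


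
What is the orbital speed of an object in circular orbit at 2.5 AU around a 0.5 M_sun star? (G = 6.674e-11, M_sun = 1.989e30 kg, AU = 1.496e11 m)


v = sqrt(GM/r) = sqrt(6.674e-11 * 9.945e+29 / 3.740e+11) = 13321.7014

13321.7014 m/s


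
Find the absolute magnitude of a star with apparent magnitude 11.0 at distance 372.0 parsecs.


M = m - 5*log10(d) + 5 = 11.0 - 5*log10(372.0) + 5 = 3.1473

3.1473


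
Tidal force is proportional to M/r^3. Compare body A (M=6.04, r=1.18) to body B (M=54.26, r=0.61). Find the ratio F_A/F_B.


Ratio = (M1/r1^3) / (M2/r2^3) = (6.04/1.18^3) / (54.26/0.61^3) = 0.0154

0.0154


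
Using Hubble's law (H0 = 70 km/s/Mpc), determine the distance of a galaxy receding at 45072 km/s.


d = v / H0 = 45072 / 70 = 643.8857

643.8857 Mpc


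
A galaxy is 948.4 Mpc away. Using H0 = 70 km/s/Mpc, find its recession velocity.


v = H0 * d = 70 * 948.4 = 66388.0

66388.0 km/s


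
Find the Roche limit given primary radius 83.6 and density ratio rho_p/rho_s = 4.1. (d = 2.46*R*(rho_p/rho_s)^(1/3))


d_Roche = 2.46 * 83.6 * 4.1^(1/3) = 329.1567

329.1567


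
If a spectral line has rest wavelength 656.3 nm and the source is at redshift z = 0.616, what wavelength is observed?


lam_obs = lam_emit * (1 + z) = 656.3 * (1 + 0.616) = 1060.5808

1060.5808 nm


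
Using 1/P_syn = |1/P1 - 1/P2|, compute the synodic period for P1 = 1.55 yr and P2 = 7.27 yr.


1/P_syn = |1/P1 - 1/P2| = |1/1.55 - 1/7.27| => P_syn = 1.97

1.97 years


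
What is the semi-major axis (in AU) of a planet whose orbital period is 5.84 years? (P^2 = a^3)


a = P^(2/3) = 5.84^(2/3) = 3.243

3.243 AU


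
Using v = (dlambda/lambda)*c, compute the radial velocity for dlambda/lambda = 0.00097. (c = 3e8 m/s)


v = (dlambda/lambda) * c = 0.00097 * 3e8 = 291000.0

291000.0 m/s


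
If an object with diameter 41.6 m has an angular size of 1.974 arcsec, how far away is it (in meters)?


D = size / theta_rad, theta_rad = 1.974 * pi/(180*3600) = 9.570e-06, D = 4.347e+06

4.347e+06 m


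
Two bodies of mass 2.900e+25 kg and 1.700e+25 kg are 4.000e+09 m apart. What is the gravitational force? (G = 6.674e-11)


F = G*m1*m2/r^2 = 6.674e-11 * 2.900e+25 * 1.700e+25 / (4.000e+09)^2 = 6.674e-11 * 4.930e+50 / 1.600e+19 = 2.056e+21

2.056e+21 N


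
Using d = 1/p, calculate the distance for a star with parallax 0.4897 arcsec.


d = 1/p = 1/0.4897 = 2.0421

2.0421 pc


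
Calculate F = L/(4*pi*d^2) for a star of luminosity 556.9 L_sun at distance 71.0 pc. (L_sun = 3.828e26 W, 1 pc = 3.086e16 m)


F = L / (4*pi*d^2) = 2.132e+29 / (4*pi*(2.191e+18)^2) = 3.534e-09

3.534e-09 W/m^2


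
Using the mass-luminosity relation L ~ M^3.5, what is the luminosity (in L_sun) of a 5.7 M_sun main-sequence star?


L/L_sun = (M/M_sun)^3.5 = 5.7^3.5 = 442.1422

442.1422 L_sun


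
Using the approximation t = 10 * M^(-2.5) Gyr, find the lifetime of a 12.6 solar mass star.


t = 10 * M^(-2.5) = 10 * 12.6^(-2.5) = 0.0177

0.0177 Gyr


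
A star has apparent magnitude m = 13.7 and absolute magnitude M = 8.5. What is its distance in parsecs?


d = 10^((m - M + 5)/5) = 10^((13.7 - 8.5 + 5)/5) = 109.6478

109.6478 pc


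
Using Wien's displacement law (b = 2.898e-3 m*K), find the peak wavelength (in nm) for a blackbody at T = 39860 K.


lam_max = b / T = 2.898e-3 / 39860 = 7.270e-08 m = 72.7045 nm

72.7045 nm


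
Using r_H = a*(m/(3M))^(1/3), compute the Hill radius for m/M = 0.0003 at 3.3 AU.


r_H = a * (m/3M)^(1/3) = 3.3 * (0.0003/3)^(1/3) = 0.1532

0.1532 AU


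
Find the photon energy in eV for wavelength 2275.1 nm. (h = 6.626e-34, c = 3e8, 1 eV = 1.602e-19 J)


E = hc/lambda = 6.626e-34 * 3e8 / 2.275e-06 = 8.737e-20 J = 0.5454 eV

0.5454 eV


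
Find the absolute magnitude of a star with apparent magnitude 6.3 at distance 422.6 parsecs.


M = m - 5*log10(d) + 5 = 6.3 - 5*log10(422.6) + 5 = -1.8296

-1.8296


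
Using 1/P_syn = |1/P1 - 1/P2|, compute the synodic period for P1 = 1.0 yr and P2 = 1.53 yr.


1/P_syn = |1/P1 - 1/P2| = |1/1.0 - 1/1.53| => P_syn = 2.8868

2.8868 years


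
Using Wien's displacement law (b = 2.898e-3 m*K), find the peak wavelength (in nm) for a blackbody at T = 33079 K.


lam_max = b / T = 2.898e-3 / 33079 = 8.761e-08 m = 87.6085 nm

87.6085 nm


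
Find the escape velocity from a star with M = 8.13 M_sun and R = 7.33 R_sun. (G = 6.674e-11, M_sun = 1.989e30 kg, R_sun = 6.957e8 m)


M = 8.13 * 1.989e30 kg = 1.617057e+31 kg; R = 7.33 * 6.957e8 m = 5.099481e+09 m. v_esc = sqrt(2GM/R) = sqrt(2 * 6.674e-11 * 1.617057e+31 / 5.099481e+09) = 650590.5854

650590.5854 m/s


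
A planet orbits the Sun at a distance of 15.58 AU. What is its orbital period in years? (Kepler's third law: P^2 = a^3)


P = a^(3/2) = 15.58^1.5 = 61.4966

61.4966 years


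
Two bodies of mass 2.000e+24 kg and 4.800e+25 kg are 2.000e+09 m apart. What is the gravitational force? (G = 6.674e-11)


F = G*m1*m2/r^2 = 6.674e-11 * 2.000e+24 * 4.800e+25 / (2.000e+09)^2 = 6.674e-11 * 9.600e+49 / 4.000e+18 = 1.602e+21

1.602e+21 N


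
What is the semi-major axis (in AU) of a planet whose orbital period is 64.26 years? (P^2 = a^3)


a = P^(2/3) = 64.26^(2/3) = 16.0433

16.0433 AU


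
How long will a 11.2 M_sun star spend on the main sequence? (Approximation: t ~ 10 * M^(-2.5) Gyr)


t = 10 * M^(-2.5) = 10 * 11.2^(-2.5) = 0.0238

0.0238 Gyr


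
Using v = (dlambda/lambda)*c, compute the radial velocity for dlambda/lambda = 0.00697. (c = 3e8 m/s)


v = (dlambda/lambda) * c = 0.00697 * 3e8 = 2.091e+06

2.091e+06 m/s


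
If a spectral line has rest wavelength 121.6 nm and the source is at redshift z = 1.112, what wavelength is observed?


lam_obs = lam_emit * (1 + z) = 121.6 * (1 + 1.112) = 256.8192

256.8192 nm


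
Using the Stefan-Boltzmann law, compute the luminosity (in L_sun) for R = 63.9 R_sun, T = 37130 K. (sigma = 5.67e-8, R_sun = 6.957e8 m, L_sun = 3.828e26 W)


R = 63.9 * 6.957e8 m = 4.445523e+10 m. L = 4*pi*R^2*sigma*T^4 = 4*pi*(4.445523e+10)^2 * 5.67e-8 * 37130^4 = 2.676322485e+33 W. L/L_sun = 2.676322485e+33 / 3.828e26 = 6.991e+06

6.991e+06 L_sun


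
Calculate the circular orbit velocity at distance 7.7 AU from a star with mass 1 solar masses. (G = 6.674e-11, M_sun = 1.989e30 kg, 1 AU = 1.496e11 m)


v = sqrt(GM/r) = sqrt(6.674e-11 * 1.989e+30 / 1.152e+12) = 10734.9329

10734.9329 m/s


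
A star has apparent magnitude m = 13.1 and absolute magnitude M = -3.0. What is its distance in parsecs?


d = 10^((m - M + 5)/5) = 10^((13.1 - -3.0 + 5)/5) = 16595.8691

16595.8691 pc


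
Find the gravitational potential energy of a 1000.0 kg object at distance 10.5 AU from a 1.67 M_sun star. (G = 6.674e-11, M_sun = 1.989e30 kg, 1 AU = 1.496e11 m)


M = 1.67 * 1.989e30 kg = 3.32163e+30 kg; r = 10.5 AU * 1.496e11 m/AU = 1.5708e+12 m. U = -GM*m/r = -(6.674e-11 * 3.32163e+30 * 1000.0) / 1.5708e+12 = -1.411e+11

-1.411e+11 J


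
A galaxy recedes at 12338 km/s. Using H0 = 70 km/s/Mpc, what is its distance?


d = v / H0 = 12338 / 70 = 176.2571

176.2571 Mpc
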